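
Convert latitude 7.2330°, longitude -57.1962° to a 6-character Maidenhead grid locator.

GJ17jf

Shift to the Maidenhead origin (180°W, 90°S): lon 122.8038, lat 97.2330.
Field: 122.8038/20 → 6 → G, 97.2330/10 → 9 → J; chars GJ.
Square: 2.8038/2 → 1, 7.2330/1 → 7; chars 17.
Subsquare: 0.8038/0.0833333 → 9 → j, 0.2330/0.0416667 → 5 → f; chars jf.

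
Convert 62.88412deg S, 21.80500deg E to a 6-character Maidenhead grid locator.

Add 180° to longitude and 90° to latitude: 201.8050, 27.1159.
Field (20°×10°, letters A–R): 201.8050/20 → 10 → K, 27.1159/10 → 2 → C; chars KC.
Square (2°×1°, digits 0–9): 1.8050/2 → 0, 7.1159/1 → 7; chars 07.
Subsquare (5′×2.5′, letters a–x): 1.8050/0.0833333 → 21 → v, 0.1159/0.0416667 → 2 → c; chars vc.

KC07vc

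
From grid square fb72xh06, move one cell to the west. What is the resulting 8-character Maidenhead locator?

Longitude extended square 0; −1 → -1, wraps to 9, carry into subsquare.
Longitude subsquare x = 23; −1 → 22 = w.
The latitude characters are unchanged.

FB72wh96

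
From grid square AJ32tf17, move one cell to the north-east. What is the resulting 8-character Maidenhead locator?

AJ32tf28

Longitude extended square 1; +1 → 2.
Latitude extended square 7; +1 → 8.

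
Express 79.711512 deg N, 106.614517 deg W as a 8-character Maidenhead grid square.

Shift to the Maidenhead origin (180°W, 90°S): lon 73.38548, lat 169.71151.
Field: 73.38548/20 → 3 → D, 169.71151/10 → 16 → Q; chars DQ.
Square: 13.38548/2 → 6, 9.71151/1 → 9; chars 69.
Subsquare: 1.38548/0.0833333 → 16 → q, 0.71151/0.0416667 → 17 → r; chars qr.
Extended square: 0.05215/0.00833333 → 6, 0.00318/0.00416667 → 0; chars 60.

DQ69qr60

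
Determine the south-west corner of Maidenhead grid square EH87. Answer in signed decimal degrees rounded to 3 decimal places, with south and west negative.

-13.000, -84.000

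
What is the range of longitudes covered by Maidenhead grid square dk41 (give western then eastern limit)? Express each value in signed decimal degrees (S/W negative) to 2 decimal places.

-112.00, -110.00

Field D=3, K=10: +3·20° lon, +10·10° lat → SW at lon -120°, lat 10°.
Square 4, 1: +4·2° lon, +1·1° lat → SW at lon -112°, lat 11°.
Cell spans 2° lon × 1° lat.
west -112.00, east -110.00.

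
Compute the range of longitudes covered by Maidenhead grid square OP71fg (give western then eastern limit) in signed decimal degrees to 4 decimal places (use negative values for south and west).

114.4167, 114.5000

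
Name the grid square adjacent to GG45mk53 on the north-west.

Longitude extended square 5; −1 → 4.
Latitude extended square 3; +1 → 4.

GG45mk44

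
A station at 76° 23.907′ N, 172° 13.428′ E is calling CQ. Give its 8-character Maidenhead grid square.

RQ66cj65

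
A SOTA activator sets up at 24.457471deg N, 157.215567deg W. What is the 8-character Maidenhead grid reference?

Offset from 180°W / 90°S: lon 22.78443°, lat 114.45747°.
Field: lon ⌊22.78443/20⌋ = 1 → B; lat ⌊114.45747/10⌋ = 11 → L.
Square: lon ⌊2.78443/2⌋ = 1; lat ⌊4.45747/1⌋ = 4.
Subsquare: lon ⌊0.78443/0.0833333⌋ = 9 → j; lat ⌊0.45747/0.0416667⌋ = 10 → k.
Extended square: lon ⌊0.03443/0.00833333⌋ = 4; lat ⌊0.04080/0.00416667⌋ = 9.

BL14jk49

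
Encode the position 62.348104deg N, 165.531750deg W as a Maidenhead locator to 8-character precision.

Add 180° to longitude and 90° to latitude: 14.46825, 152.34810.
Field: lon ⌊14.46825/20⌋ = 0 → A; lat ⌊152.34810/10⌋ = 15 → P.
Square: lon ⌊14.46825/2⌋ = 7; lat ⌊2.34810/1⌋ = 2.
Subsquare: lon ⌊0.46825/0.0833333⌋ = 5 → f; lat ⌊0.34810/0.0416667⌋ = 8 → i.
Extended square: lon ⌊0.05158/0.00833333⌋ = 6; lat ⌊0.01477/0.00416667⌋ = 3.

AP72fi63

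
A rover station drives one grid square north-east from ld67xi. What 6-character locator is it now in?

LD77aj

Longitude subsquare x = 23; +1 → 24, wraps to 0 = a, carry into square.
Longitude square 6; +1 → 7.
Latitude subsquare i = 8; +1 → 9 = j.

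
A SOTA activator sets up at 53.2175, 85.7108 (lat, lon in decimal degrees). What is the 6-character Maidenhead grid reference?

NO23uf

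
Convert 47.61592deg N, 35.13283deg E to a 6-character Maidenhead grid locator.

KN77no

Offset from 180°W / 90°S: lon 215.1328°, lat 137.6159°.
Field: lon ⌊215.1328/20⌋ = 10 → K; lat ⌊137.6159/10⌋ = 13 → N.
Square: lon ⌊15.1328/2⌋ = 7; lat ⌊7.6159/1⌋ = 7.
Subsquare: lon ⌊1.1328/0.0833333⌋ = 13 → n; lat ⌊0.6159/0.0416667⌋ = 14 → o.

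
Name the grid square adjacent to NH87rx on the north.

NH88ra

Latitude subsquare x = 23; +1 → 24, wraps to 0 = a, carry into square.
Latitude square 7; +1 → 8.
The longitude characters are unchanged.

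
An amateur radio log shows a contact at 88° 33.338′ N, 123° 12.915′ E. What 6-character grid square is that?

PR18on

Add 180° to longitude and 90° to latitude: 303.2152, 178.5556.
Field: 303.2152/20 → 15 → P, 178.5556/10 → 17 → R; chars PR.
Square: 3.2152/2 → 1, 8.5556/1 → 8; chars 18.
Subsquare: 1.2152/0.0833333 → 14 → o, 0.5556/0.0416667 → 13 → n; chars on.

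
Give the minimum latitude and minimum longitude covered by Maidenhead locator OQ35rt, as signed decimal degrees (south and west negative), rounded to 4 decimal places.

75.7917, 107.4167

Field O=14, Q=16: +14·20° lon, +16·10° lat → SW at lon 100°, lat 70°.
Square 3, 5: +3·2° lon, +5·1° lat → SW at lon 106°, lat 75°.
Subsquare r=17, t=19: +17·0.0833333° lon, +19·0.0416667° lat → SW at lon 107.417°, lat 75.7917°.
latitude 75.7917, longitude 107.4167.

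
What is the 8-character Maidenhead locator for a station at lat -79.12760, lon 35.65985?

Offset from 180°W / 90°S: lon 215.65985°, lat 10.87240°.
Field (20°×10°, letters A–R): 215.65985/20 → 10 → K, 10.87240/10 → 1 → B; chars KB.
Square (2°×1°, digits 0–9): 15.65985/2 → 7, 0.87240/1 → 0; chars 70.
Subsquare (5′×2.5′, letters a–x): 1.65985/0.0833333 → 19 → t, 0.87240/0.0416667 → 20 → u; chars tu.
Extended square (30″×15″, digits 0–9): 0.07652/0.00833333 → 9, 0.03907/0.00416667 → 9; chars 99.

KB70tu99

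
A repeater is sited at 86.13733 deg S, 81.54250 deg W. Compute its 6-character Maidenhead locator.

Add 180° to longitude and 90° to latitude: 98.4575, 3.8627.
Field: 98.4575/20 → 4 → E, 3.8627/10 → 0 → A; chars EA.
Square: 18.4575/2 → 9, 3.8627/1 → 3; chars 93.
Subsquare: 0.4575/0.0833333 → 5 → f, 0.8627/0.0416667 → 20 → u; chars fu.

EA93fu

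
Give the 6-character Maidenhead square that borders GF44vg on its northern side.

GF44vh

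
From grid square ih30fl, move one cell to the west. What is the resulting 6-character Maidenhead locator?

Longitude subsquare f = 5; −1 → 4 = e.
The latitude characters are unchanged.

IH30el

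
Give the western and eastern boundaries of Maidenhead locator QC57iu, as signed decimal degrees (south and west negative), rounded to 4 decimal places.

Field Q=16, C=2: +16·20° lon, +2·10° lat → SW at lon 140°, lat -70°.
Square 5, 7: +5·2° lon, +7·1° lat → SW at lon 150°, lat -63°.
Subsquare i=8, u=20: +8·0.0833333° lon, +20·0.0416667° lat → SW at lon 150.667°, lat -62.1667°.
Cell spans 0.0833333° lon × 0.0416667° lat.
west 150.6667, east 150.7500.

150.6667, 150.7500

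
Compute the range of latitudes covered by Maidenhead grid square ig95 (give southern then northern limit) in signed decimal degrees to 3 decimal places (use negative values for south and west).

Field I=8, G=6: +8·20° lon, +6·10° lat → SW at lon -20°, lat -30°.
Square 9, 5: +9·2° lon, +5·1° lat → SW at lon -2°, lat -25°.
Cell spans 2° lon × 1° lat.
south -25.000, north -24.000.

-25.000, -24.000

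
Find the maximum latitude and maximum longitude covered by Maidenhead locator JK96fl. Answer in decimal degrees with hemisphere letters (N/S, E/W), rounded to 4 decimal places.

16.5000° N, 18.5000° E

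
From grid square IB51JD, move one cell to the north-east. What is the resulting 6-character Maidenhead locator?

Longitude subsquare j = 9; +1 → 10 = k.
Latitude subsquare d = 3; +1 → 4 = e.

IB51ke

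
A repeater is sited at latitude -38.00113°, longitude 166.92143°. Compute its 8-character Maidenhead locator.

Offset from 180°W / 90°S: lon 346.92143°, lat 51.99887°.
Field (20°×10°, letters A–R): lon ⌊346.92143/20⌋ = 17 → R; lat ⌊51.99887/10⌋ = 5 → F.
Square (2°×1°, digits 0–9): lon ⌊6.92143/2⌋ = 3; lat ⌊1.99887/1⌋ = 1.
Subsquare (5′×2.5′, letters a–x): lon ⌊0.92143/0.0833333⌋ = 11 → l; lat ⌊0.99887/0.0416667⌋ = 23 → x.
Extended square (30″×15″, digits 0–9): lon ⌊0.00476/0.00833333⌋ = 0; lat ⌊0.04054/0.00416667⌋ = 9.

RF31lx09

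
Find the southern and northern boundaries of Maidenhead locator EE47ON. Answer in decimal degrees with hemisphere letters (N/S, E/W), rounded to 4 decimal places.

42.4583° S, 42.4167° S

Field E=4, E=4: +4·20° lon, +4·10° lat → SW at lon -100°, lat -50°.
Square 4, 7: +4·2° lon, +7·1° lat → SW at lon -92°, lat -43°.
Subsquare o=14, n=13: +14·0.0833333° lon, +13·0.0416667° lat → SW at lon -90.8333°, lat -42.4583°.
Cell spans 0.0833333° lon × 0.0416667° lat.
south 42.4583° S, north 42.4167° S.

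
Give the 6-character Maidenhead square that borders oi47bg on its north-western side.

Longitude subsquare b = 1; −1 → 0 = a.
Latitude subsquare g = 6; +1 → 7 = h.

OI47ah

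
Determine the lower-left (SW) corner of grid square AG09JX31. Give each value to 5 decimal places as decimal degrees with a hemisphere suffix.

Field A=0, G=6: +0·20° lon, +6·10° lat → SW at lon -180°, lat -30°.
Square 0, 9: +0·2° lon, +9·1° lat → SW at lon -180°, lat -21°.
Subsquare j=9, x=23: +9·0.0833333° lon, +23·0.0416667° lat → SW at lon -179.25°, lat -20.0417°.
Extended square 3, 1: +3·0.00833333° lon, +1·0.00416667° lat → SW at lon -179.225°, lat -20.0375°.
latitude 20.03750° S, longitude 179.22500° W.

20.03750° S, 179.22500° W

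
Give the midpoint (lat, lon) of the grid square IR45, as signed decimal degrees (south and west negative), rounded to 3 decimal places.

85.500, -11.000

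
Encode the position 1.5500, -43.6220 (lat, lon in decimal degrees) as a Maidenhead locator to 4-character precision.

GJ81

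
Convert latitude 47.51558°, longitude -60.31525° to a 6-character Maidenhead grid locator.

Offset from 180°W / 90°S: lon 119.6848°, lat 137.5156°.
Field: 119.6848/20 → 5 → F, 137.5156/10 → 13 → N; chars FN.
Square: 19.6848/2 → 9, 7.5156/1 → 7; chars 97.
Subsquare: 1.6848/0.0833333 → 20 → u, 0.5156/0.0416667 → 12 → m; chars um.

FN97um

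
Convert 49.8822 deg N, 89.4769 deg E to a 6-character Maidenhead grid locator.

Add 180° to longitude and 90° to latitude: 269.4769, 139.8822.
Field (20°×10°, letters A–R): 269.4769/20 → 13 → N, 139.8822/10 → 13 → N; chars NN.
Square (2°×1°, digits 0–9): 9.4769/2 → 4, 9.8822/1 → 9; chars 49.
Subsquare (5′×2.5′, letters a–x): 1.4769/0.0833333 → 17 → r, 0.8822/0.0416667 → 21 → v; chars rv.

NN49rv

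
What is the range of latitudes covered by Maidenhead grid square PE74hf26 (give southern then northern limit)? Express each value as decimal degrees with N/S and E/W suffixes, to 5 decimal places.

45.76667° S, 45.76250° S

Field P=15, E=4: +15·20° lon, +4·10° lat → SW at lon 120°, lat -50°.
Square 7, 4: +7·2° lon, +4·1° lat → SW at lon 134°, lat -46°.
Subsquare h=7, f=5: +7·0.0833333° lon, +5·0.0416667° lat → SW at lon 134.583°, lat -45.7917°.
Extended square 2, 6: +2·0.00833333° lon, +6·0.00416667° lat → SW at lon 134.6°, lat -45.7667°.
Cell spans 0.00833333° lon × 0.00416667° lat.
south 45.76667° S, north 45.76250° S.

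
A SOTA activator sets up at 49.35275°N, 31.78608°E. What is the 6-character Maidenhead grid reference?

KN59vi

Add 180° to longitude and 90° to latitude: 211.7861, 139.3528.
Field: 211.7861/20 → 10 → K, 139.3528/10 → 13 → N; chars KN.
Square: 11.7861/2 → 5, 9.3528/1 → 9; chars 59.
Subsquare: 1.7861/0.0833333 → 21 → v, 0.3528/0.0416667 → 8 → i; chars vi.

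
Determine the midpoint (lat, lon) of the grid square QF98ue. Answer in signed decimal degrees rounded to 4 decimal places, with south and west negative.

-31.8125, 159.7083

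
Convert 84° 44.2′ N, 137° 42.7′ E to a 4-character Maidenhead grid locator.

PR84

Offset from 180°W / 90°S: lon 317.71°, lat 174.74°.
Field: lon ⌊317.71/20⌋ = 15 → P; lat ⌊174.74/10⌋ = 17 → R.
Square: lon ⌊17.71/2⌋ = 8; lat ⌊4.74/1⌋ = 4.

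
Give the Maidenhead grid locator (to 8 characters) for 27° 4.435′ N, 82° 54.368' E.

NL17kb87

Shift to the Maidenhead origin (180°W, 90°S): lon 262.90613, lat 117.07392.
Field (20°×10°, letters A–R): 262.90613/20 → 13 → N, 117.07392/10 → 11 → L; chars NL.
Square (2°×1°, digits 0–9): 2.90613/2 → 1, 7.07392/1 → 7; chars 17.
Subsquare (5′×2.5′, letters a–x): 0.90613/0.0833333 → 10 → k, 0.07392/0.0416667 → 1 → b; chars kb.
Extended square (30″×15″, digits 0–9): 0.07280/0.00833333 → 8, 0.03225/0.00416667 → 7; chars 87.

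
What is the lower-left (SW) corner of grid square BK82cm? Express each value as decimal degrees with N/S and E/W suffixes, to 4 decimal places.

12.5000° N, 143.8333° W

Field B=1, K=10: +1·20° lon, +10·10° lat → SW at lon -160°, lat 10°.
Square 8, 2: +8·2° lon, +2·1° lat → SW at lon -144°, lat 12°.
Subsquare c=2, m=12: +2·0.0833333° lon, +12·0.0416667° lat → SW at lon -143.833°, lat 12.5°.
latitude 12.5000° N, longitude 143.8333° W.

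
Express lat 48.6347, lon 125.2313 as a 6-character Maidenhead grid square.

Shift to the Maidenhead origin (180°W, 90°S): lon 305.2313, lat 138.6347.
Field (20°×10°, letters A–R): lon ⌊305.2313/20⌋ = 15 → P; lat ⌊138.6347/10⌋ = 13 → N.
Square (2°×1°, digits 0–9): lon ⌊5.2313/2⌋ = 2; lat ⌊8.6347/1⌋ = 8.
Subsquare (5′×2.5′, letters a–x): lon ⌊1.2313/0.0833333⌋ = 14 → o; lat ⌊0.6347/0.0416667⌋ = 15 → p.

PN28op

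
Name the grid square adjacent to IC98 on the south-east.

JC07

Longitude square 9; +1 → 10, wraps to 0, carry into field.
Longitude field I = 8; +1 → 9 = J.
Latitude square 8; −1 → 7.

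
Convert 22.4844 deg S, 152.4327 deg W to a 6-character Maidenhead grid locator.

BG37sm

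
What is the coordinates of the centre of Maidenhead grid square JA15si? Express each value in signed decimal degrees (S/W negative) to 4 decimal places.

-84.6458, 3.5417

Field J=9, A=0: +9·20° lon, +0·10° lat → SW at lon 0°, lat -90°.
Square 1, 5: +1·2° lon, +5·1° lat → SW at lon 2°, lat -85°.
Subsquare s=18, i=8: +18·0.0833333° lon, +8·0.0416667° lat → SW at lon 3.5°, lat -84.6667°.
Cell spans 0.0833333° lon × 0.0416667° lat. Centre is SW corner plus half of each.
latitude -84.6458, longitude 3.5417.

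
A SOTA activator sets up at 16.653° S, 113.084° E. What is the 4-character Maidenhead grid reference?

OH63

Shift to the Maidenhead origin (180°W, 90°S): lon 293.08, lat 73.35.
Field: 293.08/20 → 14 → O, 73.35/10 → 7 → H; chars OH.
Square: 13.08/2 → 6, 3.35/1 → 3; chars 63.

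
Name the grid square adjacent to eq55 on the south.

Latitude square 5; −1 → 4.
The longitude characters are unchanged.

EQ54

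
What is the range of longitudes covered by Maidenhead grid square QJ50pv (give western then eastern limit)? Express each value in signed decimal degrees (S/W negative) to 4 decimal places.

151.2500, 151.3333

Field Q=16, J=9: +16·20° lon, +9·10° lat → SW at lon 140°, lat 0°.
Square 5, 0: +5·2° lon, +0·1° lat → SW at lon 150°, lat 0°.
Subsquare p=15, v=21: +15·0.0833333° lon, +21·0.0416667° lat → SW at lon 151.25°, lat 0.875°.
Cell spans 0.0833333° lon × 0.0416667° lat.
west 151.2500, east 151.3333.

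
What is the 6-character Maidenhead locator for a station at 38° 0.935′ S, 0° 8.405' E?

JF01bx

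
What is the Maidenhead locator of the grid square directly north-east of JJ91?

KJ02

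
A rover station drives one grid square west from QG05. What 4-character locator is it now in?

PG95

Longitude square 0; −1 → -1, wraps to 9, carry into field.
Longitude field Q = 16; −1 → 15 = P.
The latitude characters are unchanged.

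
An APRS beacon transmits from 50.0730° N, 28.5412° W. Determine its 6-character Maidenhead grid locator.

HO50rb

Shift to the Maidenhead origin (180°W, 90°S): lon 151.4588, lat 140.0730.
Field: lon ⌊151.4588/20⌋ = 7 → H; lat ⌊140.0730/10⌋ = 14 → O.
Square: lon ⌊11.4588/2⌋ = 5; lat ⌊0.0730/1⌋ = 0.
Subsquare: lon ⌊1.4588/0.0833333⌋ = 17 → r; lat ⌊0.0730/0.0416667⌋ = 1 → b.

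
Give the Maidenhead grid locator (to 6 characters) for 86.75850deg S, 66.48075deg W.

Offset from 180°W / 90°S: lon 113.5192°, lat 3.2415°.
Field: lon ⌊113.5192/20⌋ = 5 → F; lat ⌊3.2415/10⌋ = 0 → A.
Square: lon ⌊13.5192/2⌋ = 6; lat ⌊3.2415/1⌋ = 3.
Subsquare: lon ⌊1.5192/0.0833333⌋ = 18 → s; lat ⌊0.2415/0.0416667⌋ = 5 → f.

FA63sf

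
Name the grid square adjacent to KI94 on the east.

Longitude square 9; +1 → 10, wraps to 0, carry into field.
Longitude field K = 10; +1 → 11 = L.
The latitude characters are unchanged.

LI04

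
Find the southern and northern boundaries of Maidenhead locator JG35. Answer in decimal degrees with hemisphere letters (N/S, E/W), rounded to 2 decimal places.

25.00° S, 24.00° S

Field J=9, G=6: +9·20° lon, +6·10° lat → SW at lon 0°, lat -30°.
Square 3, 5: +3·2° lon, +5·1° lat → SW at lon 6°, lat -25°.
Cell spans 2° lon × 1° lat.
south 25.00° S, north 24.00° S.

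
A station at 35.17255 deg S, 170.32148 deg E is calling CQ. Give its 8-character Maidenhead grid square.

RF54dt88

Offset from 180°W / 90°S: lon 350.32148°, lat 54.82745°.
Field (20°×10°, letters A–R): lon ⌊350.32148/20⌋ = 17 → R; lat ⌊54.82745/10⌋ = 5 → F.
Square (2°×1°, digits 0–9): lon ⌊10.32148/2⌋ = 5; lat ⌊4.82745/1⌋ = 4.
Subsquare (5′×2.5′, letters a–x): lon ⌊0.32148/0.0833333⌋ = 3 → d; lat ⌊0.82745/0.0416667⌋ = 19 → t.
Extended square (30″×15″, digits 0–9): lon ⌊0.07148/0.00833333⌋ = 8; lat ⌊0.03578/0.00416667⌋ = 8.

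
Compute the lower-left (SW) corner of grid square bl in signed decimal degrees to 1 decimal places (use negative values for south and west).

Field B=1, L=11: +1·20° lon, +11·10° lat → SW at lon -160°, lat 20°.
latitude 20.0, longitude -160.0.

20.0, -160.0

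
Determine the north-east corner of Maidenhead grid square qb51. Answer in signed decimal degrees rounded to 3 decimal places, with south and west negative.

Field Q=16, B=1: +16·20° lon, +1·10° lat → SW at lon 140°, lat -80°.
Square 5, 1: +5·2° lon, +1·1° lat → SW at lon 150°, lat -79°.
Cell spans 2° lon × 1° lat. NE corner is SW corner plus one full cell.
latitude -78.000, longitude 152.000.

-78.000, 152.000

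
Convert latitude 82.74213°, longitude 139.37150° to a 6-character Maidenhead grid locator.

PR92qr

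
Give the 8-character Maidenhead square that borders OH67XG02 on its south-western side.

OH67wg91

Longitude extended square 0; −1 → -1, wraps to 9, carry into subsquare.
Longitude subsquare x = 23; −1 → 22 = w.
Latitude extended square 2; −1 → 1.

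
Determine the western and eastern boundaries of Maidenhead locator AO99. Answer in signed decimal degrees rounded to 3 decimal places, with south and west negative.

-162.000, -160.000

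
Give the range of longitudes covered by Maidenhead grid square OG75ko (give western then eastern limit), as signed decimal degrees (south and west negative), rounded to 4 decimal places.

114.8333, 114.9167

Field O=14, G=6: +14·20° lon, +6·10° lat → SW at lon 100°, lat -30°.
Square 7, 5: +7·2° lon, +5·1° lat → SW at lon 114°, lat -25°.
Subsquare k=10, o=14: +10·0.0833333° lon, +14·0.0416667° lat → SW at lon 114.833°, lat -24.4167°.
Cell spans 0.0833333° lon × 0.0416667° lat.
west 114.8333, east 114.9167.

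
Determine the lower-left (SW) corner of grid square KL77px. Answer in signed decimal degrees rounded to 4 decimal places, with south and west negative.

27.9583, 35.2500

Field K=10, L=11: +10·20° lon, +11·10° lat → SW at lon 20°, lat 20°.
Square 7, 7: +7·2° lon, +7·1° lat → SW at lon 34°, lat 27°.
Subsquare p=15, x=23: +15·0.0833333° lon, +23·0.0416667° lat → SW at lon 35.25°, lat 27.9583°.
latitude 27.9583, longitude 35.2500.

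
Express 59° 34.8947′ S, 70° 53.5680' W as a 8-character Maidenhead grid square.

Add 180° to longitude and 90° to latitude: 109.10720, 30.41842.
Field: 109.10720/20 → 5 → F, 30.41842/10 → 3 → D; chars FD.
Square: 9.10720/2 → 4, 0.41842/1 → 0; chars 40.
Subsquare: 1.10720/0.0833333 → 13 → n, 0.41842/0.0416667 → 10 → k; chars nk.
Extended square: 0.02387/0.00833333 → 2, 0.00176/0.00416667 → 0; chars 20.

FD40nk20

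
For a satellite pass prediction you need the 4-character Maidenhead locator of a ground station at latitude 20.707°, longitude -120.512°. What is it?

Offset from 180°W / 90°S: lon 59.49°, lat 110.71°.
Field (20°×10°, letters A–R): lon ⌊59.49/20⌋ = 2 → C; lat ⌊110.71/10⌋ = 11 → L.
Square (2°×1°, digits 0–9): lon ⌊19.49/2⌋ = 9; lat ⌊0.71/1⌋ = 0.

CL90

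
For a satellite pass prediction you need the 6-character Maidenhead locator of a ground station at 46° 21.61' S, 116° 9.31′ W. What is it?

DE13wp

Offset from 180°W / 90°S: lon 63.8448°, lat 43.6398°.
Field: lon ⌊63.8448/20⌋ = 3 → D; lat ⌊43.6398/10⌋ = 4 → E.
Square: lon ⌊3.8448/2⌋ = 1; lat ⌊3.6398/1⌋ = 3.
Subsquare: lon ⌊1.8448/0.0833333⌋ = 22 → w; lat ⌊0.6398/0.0416667⌋ = 15 → p.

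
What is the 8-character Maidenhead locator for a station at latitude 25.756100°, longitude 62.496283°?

ML15fs91

Add 180° to longitude and 90° to latitude: 242.49628, 115.75610.
Field: 242.49628/20 → 12 → M, 115.75610/10 → 11 → L; chars ML.
Square: 2.49628/2 → 1, 5.75610/1 → 5; chars 15.
Subsquare: 0.49628/0.0833333 → 5 → f, 0.75610/0.0416667 → 18 → s; chars fs.
Extended square: 0.07962/0.00833333 → 9, 0.00610/0.00416667 → 1; chars 91.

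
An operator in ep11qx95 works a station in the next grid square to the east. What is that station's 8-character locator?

EP11rx05

Longitude extended square 9; +1 → 10, wraps to 0, carry into subsquare.
Longitude subsquare q = 16; +1 → 17 = r.
The latitude characters are unchanged.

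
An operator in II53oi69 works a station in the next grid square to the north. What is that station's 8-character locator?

Latitude extended square 9; +1 → 10, wraps to 0, carry into subsquare.
Latitude subsquare i = 8; +1 → 9 = j.
The longitude characters are unchanged.

II53oj60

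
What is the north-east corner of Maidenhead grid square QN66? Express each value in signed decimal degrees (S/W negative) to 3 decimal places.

Field Q=16, N=13: +16·20° lon, +13·10° lat → SW at lon 140°, lat 40°.
Square 6, 6: +6·2° lon, +6·1° lat → SW at lon 152°, lat 46°.
Cell spans 2° lon × 1° lat. NE corner is SW corner plus one full cell.
latitude 47.000, longitude 154.000.

47.000, 154.000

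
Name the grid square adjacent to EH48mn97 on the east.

EH48nn07

Longitude extended square 9; +1 → 10, wraps to 0, carry into subsquare.
Longitude subsquare m = 12; +1 → 13 = n.
The latitude characters are unchanged.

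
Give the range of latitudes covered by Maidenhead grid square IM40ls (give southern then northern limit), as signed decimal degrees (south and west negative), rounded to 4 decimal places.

30.7500, 30.7917

Field I=8, M=12: +8·20° lon, +12·10° lat → SW at lon -20°, lat 30°.
Square 4, 0: +4·2° lon, +0·1° lat → SW at lon -12°, lat 30°.
Subsquare l=11, s=18: +11·0.0833333° lon, +18·0.0416667° lat → SW at lon -11.0833°, lat 30.75°.
Cell spans 0.0833333° lon × 0.0416667° lat.
south 30.7500, north 30.7917.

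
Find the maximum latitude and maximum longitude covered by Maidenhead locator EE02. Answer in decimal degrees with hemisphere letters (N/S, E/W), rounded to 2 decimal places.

Field E=4, E=4: +4·20° lon, +4·10° lat → SW at lon -100°, lat -50°.
Square 0, 2: +0·2° lon, +2·1° lat → SW at lon -100°, lat -48°.
Cell spans 2° lon × 1° lat. NE corner is SW corner plus one full cell.
latitude 47.00° S, longitude 98.00° W.

47.00° S, 98.00° W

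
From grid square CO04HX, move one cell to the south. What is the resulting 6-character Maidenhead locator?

CO04hw

Latitude subsquare x = 23; −1 → 22 = w.
The longitude characters are unchanged.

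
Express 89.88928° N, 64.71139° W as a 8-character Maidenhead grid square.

FR79pv43

Offset from 180°W / 90°S: lon 115.28861°, lat 179.88928°.
Field: lon ⌊115.28861/20⌋ = 5 → F; lat ⌊179.88928/10⌋ = 17 → R.
Square: lon ⌊15.28861/2⌋ = 7; lat ⌊9.88928/1⌋ = 9.
Subsquare: lon ⌊1.28861/0.0833333⌋ = 15 → p; lat ⌊0.88928/0.0416667⌋ = 21 → v.
Extended square: lon ⌊0.03861/0.00833333⌋ = 4; lat ⌊0.01428/0.00416667⌋ = 3.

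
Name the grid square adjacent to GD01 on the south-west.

Longitude square 0; −1 → -1, wraps to 9, carry into field.
Longitude field G = 6; −1 → 5 = F.
Latitude square 1; −1 → 0.

FD90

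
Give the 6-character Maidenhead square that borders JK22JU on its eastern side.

Longitude subsquare j = 9; +1 → 10 = k.
The latitude characters are unchanged.

JK22ku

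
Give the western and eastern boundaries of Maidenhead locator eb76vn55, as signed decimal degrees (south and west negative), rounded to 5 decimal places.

Field E=4, B=1: +4·20° lon, +1·10° lat → SW at lon -100°, lat -80°.
Square 7, 6: +7·2° lon, +6·1° lat → SW at lon -86°, lat -74°.
Subsquare v=21, n=13: +21·0.0833333° lon, +13·0.0416667° lat → SW at lon -84.25°, lat -73.4583°.
Extended square 5, 5: +5·0.00833333° lon, +5·0.00416667° lat → SW at lon -84.2083°, lat -73.4375°.
Cell spans 0.00833333° lon × 0.00416667° lat.
west -84.20833, east -84.20000.

-84.20833, -84.20000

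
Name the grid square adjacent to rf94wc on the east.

Longitude subsquare w = 22; +1 → 23 = x.
The latitude characters are unchanged.

RF94xc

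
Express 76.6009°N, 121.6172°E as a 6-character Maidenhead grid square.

Offset from 180°W / 90°S: lon 301.6172°, lat 166.6009°.
Field: 301.6172/20 → 15 → P, 166.6009/10 → 16 → Q; chars PQ.
Square: 1.6172/2 → 0, 6.6009/1 → 6; chars 06.
Subsquare: 1.6172/0.0833333 → 19 → t, 0.6009/0.0416667 → 14 → o; chars to.

PQ06to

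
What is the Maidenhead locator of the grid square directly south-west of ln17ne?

Longitude subsquare n = 13; −1 → 12 = m.
Latitude subsquare e = 4; −1 → 3 = d.

LN17md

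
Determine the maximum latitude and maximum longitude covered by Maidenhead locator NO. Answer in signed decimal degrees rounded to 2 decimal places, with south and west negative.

60.00, 100.00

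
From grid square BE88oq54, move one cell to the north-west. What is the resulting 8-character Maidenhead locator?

Longitude extended square 5; −1 → 4.
Latitude extended square 4; +1 → 5.

BE88oq45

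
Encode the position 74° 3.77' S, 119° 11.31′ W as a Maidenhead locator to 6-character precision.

Offset from 180°W / 90°S: lon 60.8115°, lat 15.9372°.
Field (20°×10°, letters A–R): lon ⌊60.8115/20⌋ = 3 → D; lat ⌊15.9372/10⌋ = 1 → B.
Square (2°×1°, digits 0–9): lon ⌊0.8115/2⌋ = 0; lat ⌊5.9372/1⌋ = 5.
Subsquare (5′×2.5′, letters a–x): lon ⌊0.8115/0.0833333⌋ = 9 → j; lat ⌊0.9372/0.0416667⌋ = 22 → w.

DB05jw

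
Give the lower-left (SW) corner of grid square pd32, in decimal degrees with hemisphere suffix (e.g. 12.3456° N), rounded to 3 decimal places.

Field P=15, D=3: +15·20° lon, +3·10° lat → SW at lon 120°, lat -60°.
Square 3, 2: +3·2° lon, +2·1° lat → SW at lon 126°, lat -58°.
latitude 58.000° S, longitude 126.000° E.

58.000° S, 126.000° E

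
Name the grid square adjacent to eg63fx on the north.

EG64fa

Latitude subsquare x = 23; +1 → 24, wraps to 0 = a, carry into square.
Latitude square 3; +1 → 4.
The longitude characters are unchanged.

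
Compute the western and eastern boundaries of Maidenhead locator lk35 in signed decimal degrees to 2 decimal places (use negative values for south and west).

46.00, 48.00

Field L=11, K=10: +11·20° lon, +10·10° lat → SW at lon 40°, lat 10°.
Square 3, 5: +3·2° lon, +5·1° lat → SW at lon 46°, lat 15°.
Cell spans 2° lon × 1° lat.
west 46.00, east 48.00.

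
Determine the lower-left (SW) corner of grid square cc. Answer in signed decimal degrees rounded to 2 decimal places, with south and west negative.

Field C=2, C=2: +2·20° lon, +2·10° lat → SW at lon -140°, lat -70°.
latitude -70.00, longitude -140.00.

-70.00, -140.00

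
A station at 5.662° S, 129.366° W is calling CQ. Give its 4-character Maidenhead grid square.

CI54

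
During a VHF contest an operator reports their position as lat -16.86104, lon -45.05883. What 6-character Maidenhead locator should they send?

GH73ld

Offset from 180°W / 90°S: lon 134.9412°, lat 73.1390°.
Field: lon ⌊134.9412/20⌋ = 6 → G; lat ⌊73.1390/10⌋ = 7 → H.
Square: lon ⌊14.9412/2⌋ = 7; lat ⌊3.1390/1⌋ = 3.
Subsquare: lon ⌊0.9412/0.0833333⌋ = 11 → l; lat ⌊0.1390/0.0416667⌋ = 3 → d.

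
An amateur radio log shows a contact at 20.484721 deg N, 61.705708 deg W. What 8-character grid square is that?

Offset from 180°W / 90°S: lon 118.29429°, lat 110.48472°.
Field: 118.29429/20 → 5 → F, 110.48472/10 → 11 → L; chars FL.
Square: 18.29429/2 → 9, 0.48472/1 → 0; chars 90.
Subsquare: 0.29429/0.0833333 → 3 → d, 0.48472/0.0416667 → 11 → l; chars dl.
Extended square: 0.04429/0.00833333 → 5, 0.02639/0.00416667 → 6; chars 56.

FL90dl56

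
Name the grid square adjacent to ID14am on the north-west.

ID04xn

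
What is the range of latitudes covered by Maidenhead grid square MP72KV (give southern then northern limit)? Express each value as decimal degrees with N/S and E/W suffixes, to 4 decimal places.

62.8750° N, 62.9167° N

Field M=12, P=15: +12·20° lon, +15·10° lat → SW at lon 60°, lat 60°.
Square 7, 2: +7·2° lon, +2·1° lat → SW at lon 74°, lat 62°.
Subsquare k=10, v=21: +10·0.0833333° lon, +21·0.0416667° lat → SW at lon 74.8333°, lat 62.875°.
Cell spans 0.0833333° lon × 0.0416667° lat.
south 62.8750° N, north 62.9167° N.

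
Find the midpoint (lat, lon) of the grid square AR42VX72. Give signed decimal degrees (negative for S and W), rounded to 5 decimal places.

82.96875, -170.18750

Field A=0, R=17: +0·20° lon, +17·10° lat → SW at lon -180°, lat 80°.
Square 4, 2: +4·2° lon, +2·1° lat → SW at lon -172°, lat 82°.
Subsquare v=21, x=23: +21·0.0833333° lon, +23·0.0416667° lat → SW at lon -170.25°, lat 82.9583°.
Extended square 7, 2: +7·0.00833333° lon, +2·0.00416667° lat → SW at lon -170.192°, lat 82.9667°.
Cell spans 0.00833333° lon × 0.00416667° lat. Centre is SW corner plus half of each.
latitude 82.96875, longitude -170.18750.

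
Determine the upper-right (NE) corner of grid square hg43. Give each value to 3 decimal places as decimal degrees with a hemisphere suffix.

26.000° S, 30.000° W

Field H=7, G=6: +7·20° lon, +6·10° lat → SW at lon -40°, lat -30°.
Square 4, 3: +4·2° lon, +3·1° lat → SW at lon -32°, lat -27°.
Cell spans 2° lon × 1° lat. NE corner is SW corner plus one full cell.
latitude 26.000° S, longitude 30.000° W.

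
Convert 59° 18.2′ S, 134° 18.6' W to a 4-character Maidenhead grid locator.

Offset from 180°W / 90°S: lon 45.69°, lat 30.70°.
Field: lon ⌊45.69/20⌋ = 2 → C; lat ⌊30.70/10⌋ = 3 → D.
Square: lon ⌊5.69/2⌋ = 2; lat ⌊0.70/1⌋ = 0.

CD20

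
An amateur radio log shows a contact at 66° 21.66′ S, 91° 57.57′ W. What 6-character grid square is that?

EC43ap

Shift to the Maidenhead origin (180°W, 90°S): lon 88.0405, lat 23.6390.
Field: 88.0405/20 → 4 → E, 23.6390/10 → 2 → C; chars EC.
Square: 8.0405/2 → 4, 3.6390/1 → 3; chars 43.
Subsquare: 0.0405/0.0833333 → 0 → a, 0.6390/0.0416667 → 15 → p; chars ap.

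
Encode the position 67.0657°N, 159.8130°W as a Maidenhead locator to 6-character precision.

Offset from 180°W / 90°S: lon 20.1870°, lat 157.0657°.
Field: 20.1870/20 → 1 → B, 157.0657/10 → 15 → P; chars BP.
Square: 0.1870/2 → 0, 7.0657/1 → 7; chars 07.
Subsquare: 0.1870/0.0833333 → 2 → c, 0.0657/0.0416667 → 1 → b; chars cb.

BP07cb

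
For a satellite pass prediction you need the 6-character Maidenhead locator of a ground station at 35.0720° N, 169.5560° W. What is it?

Shift to the Maidenhead origin (180°W, 90°S): lon 10.4440, lat 125.0720.
Field: lon ⌊10.4440/20⌋ = 0 → A; lat ⌊125.0720/10⌋ = 12 → M.
Square: lon ⌊10.4440/2⌋ = 5; lat ⌊5.0720/1⌋ = 5.
Subsquare: lon ⌊0.4440/0.0833333⌋ = 5 → f; lat ⌊0.0720/0.0416667⌋ = 1 → b.

AM55fb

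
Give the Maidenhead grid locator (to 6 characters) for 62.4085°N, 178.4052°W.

AP02tj

Shift to the Maidenhead origin (180°W, 90°S): lon 1.5948, lat 152.4085.
Field: 1.5948/20 → 0 → A, 152.4085/10 → 15 → P; chars AP.
Square: 1.5948/2 → 0, 2.4085/1 → 2; chars 02.
Subsquare: 1.5948/0.0833333 → 19 → t, 0.4085/0.0416667 → 9 → j; chars tj.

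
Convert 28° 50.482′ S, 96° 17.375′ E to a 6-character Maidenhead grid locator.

NG81dd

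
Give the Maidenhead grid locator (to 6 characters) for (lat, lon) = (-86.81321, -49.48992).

Offset from 180°W / 90°S: lon 130.5101°, lat 3.1868°.
Field (20°×10°, letters A–R): lon ⌊130.5101/20⌋ = 6 → G; lat ⌊3.1868/10⌋ = 0 → A.
Square (2°×1°, digits 0–9): lon ⌊10.5101/2⌋ = 5; lat ⌊3.1868/1⌋ = 3.
Subsquare (5′×2.5′, letters a–x): lon ⌊0.5101/0.0833333⌋ = 6 → g; lat ⌊0.1868/0.0416667⌋ = 4 → e.

GA53ge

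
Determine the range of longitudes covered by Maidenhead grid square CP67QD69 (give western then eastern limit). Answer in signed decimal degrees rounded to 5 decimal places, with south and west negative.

-126.61667, -126.60833

Field C=2, P=15: +2·20° lon, +15·10° lat → SW at lon -140°, lat 60°.
Square 6, 7: +6·2° lon, +7·1° lat → SW at lon -128°, lat 67°.
Subsquare q=16, d=3: +16·0.0833333° lon, +3·0.0416667° lat → SW at lon -126.667°, lat 67.125°.
Extended square 6, 9: +6·0.00833333° lon, +9·0.00416667° lat → SW at lon -126.617°, lat 67.1625°.
Cell spans 0.00833333° lon × 0.00416667° lat.
west -126.61667, east -126.60833.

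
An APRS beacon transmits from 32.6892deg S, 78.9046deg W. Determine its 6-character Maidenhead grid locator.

FF07nh

Add 180° to longitude and 90° to latitude: 101.0954, 57.3108.
Field: 101.0954/20 → 5 → F, 57.3108/10 → 5 → F; chars FF.
Square: 1.0954/2 → 0, 7.3108/1 → 7; chars 07.
Subsquare: 1.0954/0.0833333 → 13 → n, 0.3108/0.0416667 → 7 → h; chars nh.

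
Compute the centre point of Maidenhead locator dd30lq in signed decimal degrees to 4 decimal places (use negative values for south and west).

-59.3125, -113.0417

Field D=3, D=3: +3·20° lon, +3·10° lat → SW at lon -120°, lat -60°.
Square 3, 0: +3·2° lon, +0·1° lat → SW at lon -114°, lat -60°.
Subsquare l=11, q=16: +11·0.0833333° lon, +16·0.0416667° lat → SW at lon -113.083°, lat -59.3333°.
Cell spans 0.0833333° lon × 0.0416667° lat. Centre is SW corner plus half of each.
latitude -59.3125, longitude -113.0417.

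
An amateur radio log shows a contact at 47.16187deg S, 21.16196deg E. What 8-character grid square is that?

KE02nu91

Offset from 180°W / 90°S: lon 201.16196°, lat 42.83813°.
Field: lon ⌊201.16196/20⌋ = 10 → K; lat ⌊42.83813/10⌋ = 4 → E.
Square: lon ⌊1.16196/2⌋ = 0; lat ⌊2.83813/1⌋ = 2.
Subsquare: lon ⌊1.16196/0.0833333⌋ = 13 → n; lat ⌊0.83813/0.0416667⌋ = 20 → u.
Extended square: lon ⌊0.07863/0.00833333⌋ = 9; lat ⌊0.00480/0.00416667⌋ = 1.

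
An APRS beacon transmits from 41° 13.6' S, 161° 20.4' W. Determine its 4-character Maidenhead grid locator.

AE98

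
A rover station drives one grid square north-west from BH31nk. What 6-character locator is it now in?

Longitude subsquare n = 13; −1 → 12 = m.
Latitude subsquare k = 10; +1 → 11 = l.

BH31ml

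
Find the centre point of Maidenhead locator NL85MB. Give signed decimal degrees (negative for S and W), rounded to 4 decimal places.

Field N=13, L=11: +13·20° lon, +11·10° lat → SW at lon 80°, lat 20°.
Square 8, 5: +8·2° lon, +5·1° lat → SW at lon 96°, lat 25°.
Subsquare m=12, b=1: +12·0.0833333° lon, +1·0.0416667° lat → SW at lon 97°, lat 25.0417°.
Cell spans 0.0833333° lon × 0.0416667° lat. Centre is SW corner plus half of each.
latitude 25.0625, longitude 97.0417.

25.0625, 97.0417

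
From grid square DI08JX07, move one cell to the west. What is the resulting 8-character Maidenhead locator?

DI08ix97

Longitude extended square 0; −1 → -1, wraps to 9, carry into subsquare.
Longitude subsquare j = 9; −1 → 8 = i.
The latitude characters are unchanged.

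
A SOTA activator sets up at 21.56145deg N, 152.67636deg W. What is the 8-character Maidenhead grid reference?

BL31pn84

Add 180° to longitude and 90° to latitude: 27.32364, 111.56145.
Field: lon ⌊27.32364/20⌋ = 1 → B; lat ⌊111.56145/10⌋ = 11 → L.
Square: lon ⌊7.32364/2⌋ = 3; lat ⌊1.56145/1⌋ = 1.
Subsquare: lon ⌊1.32364/0.0833333⌋ = 15 → p; lat ⌊0.56145/0.0416667⌋ = 13 → n.
Extended square: lon ⌊0.07364/0.00833333⌋ = 8; lat ⌊0.01978/0.00416667⌋ = 4.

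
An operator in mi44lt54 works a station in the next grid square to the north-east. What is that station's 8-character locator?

MI44lt65

Longitude extended square 5; +1 → 6.
Latitude extended square 4; +1 → 5.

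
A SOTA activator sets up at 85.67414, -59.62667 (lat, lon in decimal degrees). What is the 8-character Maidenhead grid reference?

GR05eq41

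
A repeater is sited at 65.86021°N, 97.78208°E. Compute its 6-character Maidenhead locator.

NP85vu

Offset from 180°W / 90°S: lon 277.7821°, lat 155.8602°.
Field: lon ⌊277.7821/20⌋ = 13 → N; lat ⌊155.8602/10⌋ = 15 → P.
Square: lon ⌊17.7821/2⌋ = 8; lat ⌊5.8602/1⌋ = 5.
Subsquare: lon ⌊1.7821/0.0833333⌋ = 21 → v; lat ⌊0.8602/0.0416667⌋ = 20 → u.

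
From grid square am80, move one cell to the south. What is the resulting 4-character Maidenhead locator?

AL89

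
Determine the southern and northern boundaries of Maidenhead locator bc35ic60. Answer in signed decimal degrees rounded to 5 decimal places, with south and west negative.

-64.91667, -64.91250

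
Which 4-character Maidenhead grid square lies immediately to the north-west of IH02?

HH93

Longitude square 0; −1 → -1, wraps to 9, carry into field.
Longitude field I = 8; −1 → 7 = H.
Latitude square 2; +1 → 3.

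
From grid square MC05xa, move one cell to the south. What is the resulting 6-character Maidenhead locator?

Latitude subsquare a = 0; −1 → -1, wraps to 23 = x, carry into square.
Latitude square 5; −1 → 4.
The longitude characters are unchanged.

MC04xx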